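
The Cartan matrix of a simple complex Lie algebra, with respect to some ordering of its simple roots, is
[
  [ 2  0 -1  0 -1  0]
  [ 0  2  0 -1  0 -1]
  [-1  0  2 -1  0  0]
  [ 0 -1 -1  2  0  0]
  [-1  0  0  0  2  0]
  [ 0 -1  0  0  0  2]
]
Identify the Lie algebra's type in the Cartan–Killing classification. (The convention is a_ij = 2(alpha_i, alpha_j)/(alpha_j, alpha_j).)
A6

The matrix has rank 6 with 2's on the diagonal. Reading the off-diagonal entries as Dynkin edges (a single edge where a_ij = a_ji = -1; a double or triple edge where a_ij * a_ji = 2 or 3), the diagram is a chain of 6 nodes with single edges (A_6). One simple-root ordering that puts it in standard form is (alpha_5, alpha_1, alpha_3, alpha_4, alpha_2, alpha_6). So the algebra is type A_6, i.e. sl(7).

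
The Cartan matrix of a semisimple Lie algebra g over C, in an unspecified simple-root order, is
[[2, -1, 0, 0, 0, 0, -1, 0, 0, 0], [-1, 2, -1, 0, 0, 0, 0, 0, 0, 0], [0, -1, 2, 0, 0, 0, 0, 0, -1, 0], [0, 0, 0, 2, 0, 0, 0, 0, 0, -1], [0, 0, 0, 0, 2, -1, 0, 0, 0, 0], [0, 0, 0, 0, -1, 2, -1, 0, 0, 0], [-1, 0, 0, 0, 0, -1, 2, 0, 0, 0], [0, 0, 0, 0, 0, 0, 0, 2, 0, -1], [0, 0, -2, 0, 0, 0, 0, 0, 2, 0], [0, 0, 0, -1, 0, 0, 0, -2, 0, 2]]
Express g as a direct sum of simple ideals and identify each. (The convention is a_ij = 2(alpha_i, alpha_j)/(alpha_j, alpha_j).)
B3 + C7

The diagram associated to this matrix has two connected components: the simple roots {alpha_4, alpha_8, alpha_10} form a chain of 3 nodes with a double edge at one end; the terminal node there is the unique short simple root (B_3), and {alpha_1, alpha_2, alpha_3, alpha_5, alpha_6, alpha_7, alpha_9} form a chain of 7 nodes with a double edge at one end; the terminal node there is the unique long simple root (C_7). A semisimple Lie algebra decomposes uniquely as the direct sum of simple ideals, one per connected component of its Dynkin diagram, so g ≅ B_3 ⊕ C_7 (dimension 21 + 105 = 126).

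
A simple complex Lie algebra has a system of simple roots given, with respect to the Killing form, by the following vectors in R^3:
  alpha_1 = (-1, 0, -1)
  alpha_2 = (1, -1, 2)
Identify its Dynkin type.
Compute the Cartan integers a_ij = 2(alpha_i, alpha_j)/(alpha_j, alpha_j); the resulting 2x2 Cartan matrix is
[[2, -1], [-3, 2]].
The roots have two lengths (squared-length ratio 3:1); the short ones are alpha_{1}. The associated Dynkin diagram is two nodes joined by a triple edge (G_2), so the type is G_2.

G_2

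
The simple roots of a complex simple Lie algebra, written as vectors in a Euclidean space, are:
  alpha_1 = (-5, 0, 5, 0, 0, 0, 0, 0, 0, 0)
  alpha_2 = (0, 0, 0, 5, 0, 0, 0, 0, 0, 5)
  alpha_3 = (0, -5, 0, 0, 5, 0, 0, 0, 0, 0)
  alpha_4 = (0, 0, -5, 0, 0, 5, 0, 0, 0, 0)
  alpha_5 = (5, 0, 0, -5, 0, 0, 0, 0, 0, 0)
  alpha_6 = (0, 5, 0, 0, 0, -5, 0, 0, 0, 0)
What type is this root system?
Compute the Cartan integers a_ij = 2(alpha_i, alpha_j)/(alpha_j, alpha_j); the resulting 6x6 Cartan matrix is
[[2, 0, 0, -1, -1, 0], [0, 2, 0, 0, -1, 0], [0, 0, 2, 0, 0, -1], [-1, 0, 0, 2, 0, -1], [-1, -1, 0, 0, 2, 0], [0, 0, -1, -1, 0, 2]].
All simple roots have the same length, so the diagram is simply laced. The associated Dynkin diagram is a chain of 6 nodes with single edges (A_6), so the type is A_6 (the algebra sl(7)).

A_6 (sl(7))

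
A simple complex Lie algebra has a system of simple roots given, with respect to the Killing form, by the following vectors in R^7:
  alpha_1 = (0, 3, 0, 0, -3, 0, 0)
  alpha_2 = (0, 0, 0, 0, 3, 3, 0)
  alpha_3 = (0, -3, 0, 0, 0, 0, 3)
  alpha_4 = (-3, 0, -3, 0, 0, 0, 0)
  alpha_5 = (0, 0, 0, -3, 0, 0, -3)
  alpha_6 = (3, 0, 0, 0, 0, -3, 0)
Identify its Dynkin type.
Compute the Cartan integers a_ij = 2(alpha_i, alpha_j)/(alpha_j, alpha_j); the resulting 6x6 Cartan matrix is
[[2, -1, -1, 0, 0, 0], [-1, 2, 0, 0, 0, -1], [-1, 0, 2, 0, -1, 0], [0, 0, 0, 2, 0, -1], [0, 0, -1, 0, 2, 0], [0, -1, 0, -1, 0, 2]].
All simple roots have the same length, so the diagram is simply laced. The associated Dynkin diagram is a chain of 6 nodes with single edges (A_6), so the type is A_6 (the algebra sl(7)).

A_6 (sl(7))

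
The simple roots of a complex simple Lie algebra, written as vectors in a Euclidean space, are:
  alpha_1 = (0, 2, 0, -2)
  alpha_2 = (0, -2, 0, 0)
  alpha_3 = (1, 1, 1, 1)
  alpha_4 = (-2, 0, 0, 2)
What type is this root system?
Compute the Cartan integers a_ij = 2(alpha_i, alpha_j)/(alpha_j, alpha_j); the resulting 4x4 Cartan matrix is
[[2, -2, 0, -1], [-1, 2, -1, 0], [0, -1, 2, 0], [-1, 0, 0, 2]].
The roots have two lengths (squared-length ratio 2:1); the short ones are alpha_{2,3}. The associated Dynkin diagram is a chain of 4 nodes with a double edge between the middle two (F_4), so the type is F_4.

type F_4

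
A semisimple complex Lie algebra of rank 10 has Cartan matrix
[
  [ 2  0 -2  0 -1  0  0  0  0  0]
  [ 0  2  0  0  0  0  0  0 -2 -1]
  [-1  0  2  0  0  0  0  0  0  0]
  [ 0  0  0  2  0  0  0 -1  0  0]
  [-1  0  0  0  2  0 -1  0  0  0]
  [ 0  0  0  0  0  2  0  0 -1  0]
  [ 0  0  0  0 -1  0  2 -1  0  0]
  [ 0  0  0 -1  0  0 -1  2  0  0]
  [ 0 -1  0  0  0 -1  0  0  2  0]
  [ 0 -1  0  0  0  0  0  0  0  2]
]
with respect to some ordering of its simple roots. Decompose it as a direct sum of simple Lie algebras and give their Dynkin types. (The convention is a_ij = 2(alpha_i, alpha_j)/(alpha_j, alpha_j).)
The diagram associated to this matrix has two connected components: the simple roots {alpha_1, alpha_3, alpha_4, alpha_5, alpha_7, alpha_8} form a chain of 6 nodes with a double edge at one end; the terminal node there is the unique short simple root (B_6), and {alpha_2, alpha_6, alpha_9, alpha_10} form a chain of 4 nodes with a double edge between the middle two (F_4). A semisimple Lie algebra decomposes uniquely as the direct sum of simple ideals, one per connected component of its Dynkin diagram, so g ≅ B_6 ⊕ F_4 (dimension 78 + 52 = 130).

B6 + F4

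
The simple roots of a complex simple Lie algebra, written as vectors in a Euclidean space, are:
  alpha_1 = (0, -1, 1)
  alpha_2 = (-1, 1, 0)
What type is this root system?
A_2 (sl(3))

Compute the Cartan integers a_ij = 2(alpha_i, alpha_j)/(alpha_j, alpha_j); the resulting 2x2 Cartan matrix is
[[2, -1], [-1, 2]].
All simple roots have the same length, so the diagram is simply laced. The associated Dynkin diagram is a chain of 2 nodes with single edges (A_2), so the type is A_2 (the algebra sl(3)).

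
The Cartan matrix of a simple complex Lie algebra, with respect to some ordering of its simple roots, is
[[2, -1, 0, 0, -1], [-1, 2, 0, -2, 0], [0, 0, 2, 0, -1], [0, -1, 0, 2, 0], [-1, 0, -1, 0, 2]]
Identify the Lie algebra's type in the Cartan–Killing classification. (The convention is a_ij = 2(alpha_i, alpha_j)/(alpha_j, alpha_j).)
The matrix has rank 5 with 2's on the diagonal. Reading the off-diagonal entries as Dynkin edges (a single edge where a_ij = a_ji = -1; a double or triple edge where a_ij * a_ji = 2 or 3), the diagram is a chain of 5 nodes with a double edge at one end; the terminal node there is the unique short simple root (B_5). One simple-root ordering that puts it in standard form is (alpha_3, alpha_5, alpha_1, alpha_2, alpha_4). So the algebra is type B_5, i.e. so(11).

type B_5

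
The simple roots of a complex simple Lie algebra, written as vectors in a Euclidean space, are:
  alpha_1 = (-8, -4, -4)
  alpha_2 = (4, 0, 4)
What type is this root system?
type G_2

Compute the Cartan integers a_ij = 2(alpha_i, alpha_j)/(alpha_j, alpha_j); the resulting 2x2 Cartan matrix is
[[2, -3], [-1, 2]].
The roots have two lengths (squared-length ratio 3:1); the short ones are alpha_{2}. The associated Dynkin diagram is two nodes joined by a triple edge (G_2), so the type is G_2.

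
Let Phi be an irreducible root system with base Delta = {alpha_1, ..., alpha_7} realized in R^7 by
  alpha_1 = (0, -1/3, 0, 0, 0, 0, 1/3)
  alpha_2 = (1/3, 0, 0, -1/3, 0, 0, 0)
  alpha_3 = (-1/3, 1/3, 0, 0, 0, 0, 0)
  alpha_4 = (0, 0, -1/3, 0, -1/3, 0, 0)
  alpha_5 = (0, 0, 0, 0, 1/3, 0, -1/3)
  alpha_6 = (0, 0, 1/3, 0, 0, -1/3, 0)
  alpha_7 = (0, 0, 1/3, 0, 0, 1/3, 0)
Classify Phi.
Compute the Cartan integers a_ij = 2(alpha_i, alpha_j)/(alpha_j, alpha_j); the resulting 7x7 Cartan matrix is
[[2, 0, -1, 0, -1, 0, 0], [0, 2, -1, 0, 0, 0, 0], [-1, -1, 2, 0, 0, 0, 0], [0, 0, 0, 2, -1, -1, -1], [-1, 0, 0, -1, 2, 0, 0], [0, 0, 0, -1, 0, 2, 0], [0, 0, 0, -1, 0, 0, 2]].
All simple roots have the same length, so the diagram is simply laced. The associated Dynkin diagram is a chain of 5 nodes with a fork of two nodes at one end (D_7), so the type is D_7 (the algebra so(14)).

D_7 (so(14))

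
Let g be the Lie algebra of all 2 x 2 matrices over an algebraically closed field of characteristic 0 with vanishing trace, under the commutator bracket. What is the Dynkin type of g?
type A_1

This is sl(2), which has dimension 2^2 - 1 = 3 and rank 2 - 1 = 1 (a Cartan subalgebra is the diagonal traceless matrices). In the classification of classical Lie algebras, the special linear algebra sl(n+1) has type A_n; here n = 1, so the Dynkin diagram is a chain of 1 nodes with single edges (A_1). Hence the type is A_1.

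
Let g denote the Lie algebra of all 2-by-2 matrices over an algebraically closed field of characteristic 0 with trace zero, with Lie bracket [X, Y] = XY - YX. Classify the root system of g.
A_1

This is sl(2), which has dimension 2^2 - 1 = 3 and rank 2 - 1 = 1 (a Cartan subalgebra is the diagonal traceless matrices). In the classification of classical Lie algebras, the special linear algebra sl(n+1) has type A_n; here n = 1, so the Dynkin diagram is a chain of 1 nodes with single edges (A_1). Hence the type is A_1.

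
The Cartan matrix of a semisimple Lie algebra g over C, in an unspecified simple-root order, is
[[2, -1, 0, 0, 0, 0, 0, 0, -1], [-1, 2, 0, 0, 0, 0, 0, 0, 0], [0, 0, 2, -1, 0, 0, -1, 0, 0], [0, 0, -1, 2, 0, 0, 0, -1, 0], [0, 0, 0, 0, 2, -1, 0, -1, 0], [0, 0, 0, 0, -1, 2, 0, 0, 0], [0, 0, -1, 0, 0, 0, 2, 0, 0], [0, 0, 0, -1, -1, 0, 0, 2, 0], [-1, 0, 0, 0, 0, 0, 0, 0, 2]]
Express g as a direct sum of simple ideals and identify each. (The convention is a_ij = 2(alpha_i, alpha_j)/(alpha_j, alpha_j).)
A_3 (sl(4)) + A_6 (sl(7))

The diagram associated to this matrix has two connected components: the simple roots {alpha_1, alpha_2, alpha_9} form a chain of 3 nodes with single edges (A_3), and {alpha_3, alpha_4, alpha_5, alpha_6, alpha_7, alpha_8} form a chain of 6 nodes with single edges (A_6). A semisimple Lie algebra decomposes uniquely as the direct sum of simple ideals, one per connected component of its Dynkin diagram, so g ≅ A_3 ⊕ A_6 (dimension 15 + 48 = 63).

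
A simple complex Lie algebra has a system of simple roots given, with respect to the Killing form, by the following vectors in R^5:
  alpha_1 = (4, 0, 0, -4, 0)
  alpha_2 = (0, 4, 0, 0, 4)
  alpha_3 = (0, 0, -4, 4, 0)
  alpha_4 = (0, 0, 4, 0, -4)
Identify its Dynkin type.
Compute the Cartan integers a_ij = 2(alpha_i, alpha_j)/(alpha_j, alpha_j); the resulting 4x4 Cartan matrix is
[[2, 0, -1, 0], [0, 2, 0, -1], [-1, 0, 2, -1], [0, -1, -1, 2]].
All simple roots have the same length, so the diagram is simply laced. The associated Dynkin diagram is a chain of 4 nodes with single edges (A_4), so the type is A_4 (the algebra sl(5)).

A_4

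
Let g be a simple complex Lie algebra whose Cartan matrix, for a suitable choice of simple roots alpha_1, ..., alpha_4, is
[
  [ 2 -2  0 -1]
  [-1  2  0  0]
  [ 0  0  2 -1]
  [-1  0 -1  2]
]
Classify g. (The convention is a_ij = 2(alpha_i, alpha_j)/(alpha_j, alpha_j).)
B4

The matrix has rank 4 with 2's on the diagonal. Reading the off-diagonal entries as Dynkin edges (a single edge where a_ij = a_ji = -1; a double or triple edge where a_ij * a_ji = 2 or 3), the diagram is a chain of 4 nodes with a double edge at one end; the terminal node there is the unique short simple root (B_4). One simple-root ordering that puts it in standard form is (alpha_3, alpha_4, alpha_1, alpha_2). So the algebra is type B_4, i.e. so(9).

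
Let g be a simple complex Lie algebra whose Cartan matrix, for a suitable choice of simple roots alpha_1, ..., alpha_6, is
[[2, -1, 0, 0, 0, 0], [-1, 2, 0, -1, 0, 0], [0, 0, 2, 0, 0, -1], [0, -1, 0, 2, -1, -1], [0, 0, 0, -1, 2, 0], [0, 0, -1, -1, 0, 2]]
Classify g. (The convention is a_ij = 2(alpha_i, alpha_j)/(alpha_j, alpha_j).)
The matrix has rank 6 with 2's on the diagonal. Reading the off-diagonal entries as Dynkin edges (a single edge where a_ij = a_ji = -1; a double or triple edge where a_ij * a_ji = 2 or 3), the diagram is a chain of 5 nodes with one extra node attached to the third node from one end (E_6). One simple-root ordering that puts it in standard form is (alpha_1, alpha_5, alpha_2, alpha_4, alpha_6, alpha_3). So the algebra is type E_6.

E6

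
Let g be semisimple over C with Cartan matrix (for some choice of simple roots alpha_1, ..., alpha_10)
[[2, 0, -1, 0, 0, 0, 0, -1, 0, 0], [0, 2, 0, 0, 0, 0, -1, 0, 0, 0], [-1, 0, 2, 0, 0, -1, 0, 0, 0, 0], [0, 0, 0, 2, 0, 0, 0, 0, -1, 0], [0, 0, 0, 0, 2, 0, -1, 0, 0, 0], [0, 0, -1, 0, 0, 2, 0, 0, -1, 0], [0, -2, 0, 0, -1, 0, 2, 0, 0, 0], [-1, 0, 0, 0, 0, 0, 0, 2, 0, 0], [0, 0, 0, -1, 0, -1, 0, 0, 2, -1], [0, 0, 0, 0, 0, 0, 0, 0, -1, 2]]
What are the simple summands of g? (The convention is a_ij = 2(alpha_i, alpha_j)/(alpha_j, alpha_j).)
B3 ⊕ D7

The diagram associated to this matrix has two connected components: the simple roots {alpha_2, alpha_5, alpha_7} form a chain of 3 nodes with a double edge at one end; the terminal node there is the unique short simple root (B_3), and {alpha_1, alpha_3, alpha_4, alpha_6, alpha_8, alpha_9, alpha_10} form a chain of 5 nodes with a fork of two nodes at one end (D_7). A semisimple Lie algebra decomposes uniquely as the direct sum of simple ideals, one per connected component of its Dynkin diagram, so g ≅ B_3 ⊕ D_7 (dimension 21 + 91 = 112).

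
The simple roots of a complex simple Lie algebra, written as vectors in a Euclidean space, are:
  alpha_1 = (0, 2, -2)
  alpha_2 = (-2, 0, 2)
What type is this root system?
Compute the Cartan integers a_ij = 2(alpha_i, alpha_j)/(alpha_j, alpha_j); the resulting 2x2 Cartan matrix is
[[2, -1], [-1, 2]].
All simple roots have the same length, so the diagram is simply laced. The associated Dynkin diagram is a chain of 2 nodes with single edges (A_2), so the type is A_2 (the algebra sl(3)).

A_2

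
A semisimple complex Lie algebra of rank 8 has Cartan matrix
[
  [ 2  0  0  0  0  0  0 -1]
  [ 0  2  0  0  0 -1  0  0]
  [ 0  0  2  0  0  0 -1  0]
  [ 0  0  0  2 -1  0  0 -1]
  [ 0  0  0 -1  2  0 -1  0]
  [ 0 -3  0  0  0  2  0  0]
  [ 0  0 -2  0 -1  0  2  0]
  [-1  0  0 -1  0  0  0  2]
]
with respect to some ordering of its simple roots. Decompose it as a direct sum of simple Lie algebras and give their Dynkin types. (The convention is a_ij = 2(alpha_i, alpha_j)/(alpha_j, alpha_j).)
The diagram associated to this matrix has two connected components: the simple roots {alpha_1, alpha_3, alpha_4, alpha_5, alpha_7, alpha_8} form a chain of 6 nodes with a double edge at one end; the terminal node there is the unique short simple root (B_6), and {alpha_2, alpha_6} form two nodes joined by a triple edge (G_2). A semisimple Lie algebra decomposes uniquely as the direct sum of simple ideals, one per connected component of its Dynkin diagram, so g ≅ B_6 ⊕ G_2 (dimension 78 + 14 = 92).

B_6 + G_2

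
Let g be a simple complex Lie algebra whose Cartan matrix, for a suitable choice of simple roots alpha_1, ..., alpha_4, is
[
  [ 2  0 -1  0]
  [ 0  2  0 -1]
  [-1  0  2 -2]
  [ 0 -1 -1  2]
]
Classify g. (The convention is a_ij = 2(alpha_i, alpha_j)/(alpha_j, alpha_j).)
The matrix has rank 4 with 2's on the diagonal. Reading the off-diagonal entries as Dynkin edges (a single edge where a_ij = a_ji = -1; a double or triple edge where a_ij * a_ji = 2 or 3), the diagram is a chain of 4 nodes with a double edge between the middle two (F_4). One simple-root ordering that puts it in standard form is (alpha_1, alpha_3, alpha_4, alpha_2). So the algebra is type F_4.

F_4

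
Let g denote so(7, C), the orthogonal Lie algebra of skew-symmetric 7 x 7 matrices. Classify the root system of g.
This is so(7) with 7 odd, which has dimension 7(7-1)/2 = 21 and rank (7-1)/2 = 3. In the classification of classical Lie algebras, the orthogonal algebra so(2n+1) in an odd number of variables has type B_n; here n = 3, so the Dynkin diagram is a chain of 3 nodes with a double edge at one end; the terminal node there is the unique short simple root (B_3). Hence the type is B_3.

type B_3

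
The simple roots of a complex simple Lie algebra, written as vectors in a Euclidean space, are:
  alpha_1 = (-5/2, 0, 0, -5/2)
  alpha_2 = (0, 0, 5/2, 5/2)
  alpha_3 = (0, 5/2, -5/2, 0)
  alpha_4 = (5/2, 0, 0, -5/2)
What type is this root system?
Compute the Cartan integers a_ij = 2(alpha_i, alpha_j)/(alpha_j, alpha_j); the resulting 4x4 Cartan matrix is
[[2, -1, 0, 0], [-1, 2, -1, -1], [0, -1, 2, 0], [0, -1, 0, 2]].
All simple roots have the same length, so the diagram is simply laced. The associated Dynkin diagram is a chain of 2 nodes with a fork of two nodes at one end (D_4), so the type is D_4 (the algebra so(8)).

D_4 (so(8))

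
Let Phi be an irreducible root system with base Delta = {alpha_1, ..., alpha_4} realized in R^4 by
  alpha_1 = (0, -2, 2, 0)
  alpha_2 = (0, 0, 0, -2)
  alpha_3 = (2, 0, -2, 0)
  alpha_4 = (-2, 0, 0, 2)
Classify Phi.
Compute the Cartan integers a_ij = 2(alpha_i, alpha_j)/(alpha_j, alpha_j); the resulting 4x4 Cartan matrix is
[[2, 0, -1, 0], [0, 2, 0, -1], [-1, 0, 2, -1], [0, -2, -1, 2]].
The roots have two lengths (squared-length ratio 2:1); the short ones are alpha_{2}. The associated Dynkin diagram is a chain of 4 nodes with a double edge at one end; the terminal node there is the unique short simple root (B_4), so the type is B_4 (the algebra so(9)).

B_4 (so(9))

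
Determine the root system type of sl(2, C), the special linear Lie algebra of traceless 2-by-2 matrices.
This is sl(2), which has dimension 2^2 - 1 = 3 and rank 2 - 1 = 1 (a Cartan subalgebra is the diagonal traceless matrices). In the classification of classical Lie algebras, the special linear algebra sl(n+1) has type A_n; here n = 1, so the Dynkin diagram is a chain of 1 nodes with single edges (A_1). Hence the type is A_1.

A_1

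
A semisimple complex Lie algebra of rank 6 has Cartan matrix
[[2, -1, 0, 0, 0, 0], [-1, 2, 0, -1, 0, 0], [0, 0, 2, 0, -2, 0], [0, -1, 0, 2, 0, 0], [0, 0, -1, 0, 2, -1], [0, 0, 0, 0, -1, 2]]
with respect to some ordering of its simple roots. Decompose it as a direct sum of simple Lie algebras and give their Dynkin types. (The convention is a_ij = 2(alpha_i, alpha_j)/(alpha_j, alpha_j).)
The diagram associated to this matrix has two connected components: the simple roots {alpha_1, alpha_2, alpha_4} form a chain of 3 nodes with single edges (A_3), and {alpha_3, alpha_5, alpha_6} form a chain of 3 nodes with a double edge at one end; the terminal node there is the unique long simple root (C_3). A semisimple Lie algebra decomposes uniquely as the direct sum of simple ideals, one per connected component of its Dynkin diagram, so g ≅ A_3 ⊕ C_3 (dimension 15 + 21 = 36).

type A_3 ⊕ type C_3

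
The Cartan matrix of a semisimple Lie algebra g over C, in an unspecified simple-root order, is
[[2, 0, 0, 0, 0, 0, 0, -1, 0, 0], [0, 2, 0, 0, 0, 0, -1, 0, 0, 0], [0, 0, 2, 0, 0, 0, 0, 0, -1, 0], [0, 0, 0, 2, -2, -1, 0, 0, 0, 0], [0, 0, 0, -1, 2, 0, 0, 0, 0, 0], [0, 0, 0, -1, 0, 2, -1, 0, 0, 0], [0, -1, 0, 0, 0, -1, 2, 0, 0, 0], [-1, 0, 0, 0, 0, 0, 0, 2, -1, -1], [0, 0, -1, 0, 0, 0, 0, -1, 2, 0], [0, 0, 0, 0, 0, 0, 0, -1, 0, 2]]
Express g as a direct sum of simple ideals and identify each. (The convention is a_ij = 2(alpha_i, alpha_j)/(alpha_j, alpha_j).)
The diagram associated to this matrix has two connected components: the simple roots {alpha_2, alpha_4, alpha_5, alpha_6, alpha_7} form a chain of 5 nodes with a double edge at one end; the terminal node there is the unique short simple root (B_5), and {alpha_1, alpha_3, alpha_8, alpha_9, alpha_10} form a chain of 3 nodes with a fork of two nodes at one end (D_5). A semisimple Lie algebra decomposes uniquely as the direct sum of simple ideals, one per connected component of its Dynkin diagram, so g ≅ B_5 ⊕ D_5 (dimension 55 + 45 = 100).

B_5 (so(11)) ⊕ D_5 (so(10))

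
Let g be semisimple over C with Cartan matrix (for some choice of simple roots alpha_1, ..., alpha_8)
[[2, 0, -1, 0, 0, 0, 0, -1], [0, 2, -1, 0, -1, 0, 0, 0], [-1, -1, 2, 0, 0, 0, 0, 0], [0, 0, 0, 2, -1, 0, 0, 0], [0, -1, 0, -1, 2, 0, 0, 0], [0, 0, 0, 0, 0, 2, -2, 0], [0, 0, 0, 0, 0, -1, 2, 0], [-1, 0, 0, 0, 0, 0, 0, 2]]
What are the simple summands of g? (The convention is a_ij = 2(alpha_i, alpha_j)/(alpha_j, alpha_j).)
The diagram associated to this matrix has two connected components: the simple roots {alpha_1, alpha_2, alpha_3, alpha_4, alpha_5, alpha_8} form a chain of 6 nodes with single edges (A_6), and {alpha_6, alpha_7} form a chain of 2 nodes with a double edge at one end; the terminal node there is the unique short simple root (B_2). A semisimple Lie algebra decomposes uniquely as the direct sum of simple ideals, one per connected component of its Dynkin diagram, so g ≅ A_6 ⊕ B_2 (dimension 48 + 10 = 58).

A_6 (sl(7)) + B_2 (so(5))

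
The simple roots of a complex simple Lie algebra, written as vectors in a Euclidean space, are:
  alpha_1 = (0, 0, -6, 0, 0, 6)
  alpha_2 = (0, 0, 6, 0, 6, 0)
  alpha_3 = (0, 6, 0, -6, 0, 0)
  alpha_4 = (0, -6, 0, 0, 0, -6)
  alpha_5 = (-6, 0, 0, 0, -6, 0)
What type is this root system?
Compute the Cartan integers a_ij = 2(alpha_i, alpha_j)/(alpha_j, alpha_j); the resulting 5x5 Cartan matrix is
[[2, -1, 0, -1, 0], [-1, 2, 0, 0, -1], [0, 0, 2, -1, 0], [-1, 0, -1, 2, 0], [0, -1, 0, 0, 2]].
All simple roots have the same length, so the diagram is simply laced. The associated Dynkin diagram is a chain of 5 nodes with single edges (A_5), so the type is A_5 (the algebra sl(6)).

A_5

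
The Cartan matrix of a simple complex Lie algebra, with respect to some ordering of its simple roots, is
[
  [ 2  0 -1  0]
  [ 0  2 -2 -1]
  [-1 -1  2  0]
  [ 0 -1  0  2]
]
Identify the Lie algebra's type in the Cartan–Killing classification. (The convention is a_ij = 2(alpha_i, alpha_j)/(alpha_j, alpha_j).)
F_4

The matrix has rank 4 with 2's on the diagonal. Reading the off-diagonal entries as Dynkin edges (a single edge where a_ij = a_ji = -1; a double or triple edge where a_ij * a_ji = 2 or 3), the diagram is a chain of 4 nodes with a double edge between the middle two (F_4). One simple-root ordering that puts it in standard form is (alpha_4, alpha_2, alpha_3, alpha_1). So the algebra is type F_4.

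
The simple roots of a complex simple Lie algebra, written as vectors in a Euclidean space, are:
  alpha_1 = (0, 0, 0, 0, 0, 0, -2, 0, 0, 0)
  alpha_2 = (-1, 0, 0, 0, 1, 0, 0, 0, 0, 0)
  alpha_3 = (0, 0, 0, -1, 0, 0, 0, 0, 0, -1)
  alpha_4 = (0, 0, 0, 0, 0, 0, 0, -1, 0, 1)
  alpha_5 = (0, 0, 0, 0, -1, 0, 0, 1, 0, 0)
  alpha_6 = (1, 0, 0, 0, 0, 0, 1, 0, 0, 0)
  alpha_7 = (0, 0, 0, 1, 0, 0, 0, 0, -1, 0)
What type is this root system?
C7

Compute the Cartan integers a_ij = 2(alpha_i, alpha_j)/(alpha_j, alpha_j); the resulting 7x7 Cartan matrix is
[[2, 0, 0, 0, 0, -2, 0], [0, 2, 0, 0, -1, -1, 0], [0, 0, 2, -1, 0, 0, -1], [0, 0, -1, 2, -1, 0, 0], [0, -1, 0, -1, 2, 0, 0], [-1, -1, 0, 0, 0, 2, 0], [0, 0, -1, 0, 0, 0, 2]].
The roots have two lengths (squared-length ratio 2:1); the short ones are alpha_{2,3,4,5,6,7}. The associated Dynkin diagram is a chain of 7 nodes with a double edge at one end; the terminal node there is the unique long simple root (C_7), so the type is C_7 (the algebra sp(14)).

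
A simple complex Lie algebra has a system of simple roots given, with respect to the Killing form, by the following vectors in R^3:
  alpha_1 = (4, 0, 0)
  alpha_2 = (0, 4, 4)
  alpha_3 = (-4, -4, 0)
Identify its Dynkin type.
type B_3

Compute the Cartan integers a_ij = 2(alpha_i, alpha_j)/(alpha_j, alpha_j); the resulting 3x3 Cartan matrix is
[[2, 0, -1], [0, 2, -1], [-2, -1, 2]].
The roots have two lengths (squared-length ratio 2:1); the short ones are alpha_{1}. The associated Dynkin diagram is a chain of 3 nodes with a double edge at one end; the terminal node there is the unique short simple root (B_3), so the type is B_3 (the algebra so(7)).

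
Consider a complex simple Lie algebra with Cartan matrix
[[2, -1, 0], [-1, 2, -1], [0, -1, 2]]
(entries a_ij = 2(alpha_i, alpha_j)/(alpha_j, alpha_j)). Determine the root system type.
The matrix has rank 3 with 2's on the diagonal. Reading the off-diagonal entries as Dynkin edges (a single edge where a_ij = a_ji = -1; a double or triple edge where a_ij * a_ji = 2 or 3), the diagram is a chain of 3 nodes with single edges (A_3). One simple-root ordering that puts it in standard form is (alpha_3, alpha_2, alpha_1). So the algebra is type A_3, i.e. sl(4).

A_3 (sl(4))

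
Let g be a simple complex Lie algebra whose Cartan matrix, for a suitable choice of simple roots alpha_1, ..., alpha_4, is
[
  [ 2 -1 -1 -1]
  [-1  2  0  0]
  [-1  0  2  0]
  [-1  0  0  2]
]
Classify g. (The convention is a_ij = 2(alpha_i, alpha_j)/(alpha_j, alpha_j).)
The matrix has rank 4 with 2's on the diagonal. Reading the off-diagonal entries as Dynkin edges (a single edge where a_ij = a_ji = -1; a double or triple edge where a_ij * a_ji = 2 or 3), the diagram is a chain of 2 nodes with a fork of two nodes at one end (D_4). One simple-root ordering that puts it in standard form is (alpha_4, alpha_1, alpha_2, alpha_3). So the algebra is type D_4, i.e. so(8).

D_4 (so(8))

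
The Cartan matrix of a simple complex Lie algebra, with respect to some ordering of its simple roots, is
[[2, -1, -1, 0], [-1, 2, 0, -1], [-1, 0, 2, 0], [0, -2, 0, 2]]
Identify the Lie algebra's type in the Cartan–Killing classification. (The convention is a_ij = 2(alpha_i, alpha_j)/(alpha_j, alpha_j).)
C_4 (sp(8))

The matrix has rank 4 with 2's on the diagonal. Reading the off-diagonal entries as Dynkin edges (a single edge where a_ij = a_ji = -1; a double or triple edge where a_ij * a_ji = 2 or 3), the diagram is a chain of 4 nodes with a double edge at one end; the terminal node there is the unique long simple root (C_4). One simple-root ordering that puts it in standard form is (alpha_3, alpha_1, alpha_2, alpha_4). So the algebra is type C_4, i.e. sp(8).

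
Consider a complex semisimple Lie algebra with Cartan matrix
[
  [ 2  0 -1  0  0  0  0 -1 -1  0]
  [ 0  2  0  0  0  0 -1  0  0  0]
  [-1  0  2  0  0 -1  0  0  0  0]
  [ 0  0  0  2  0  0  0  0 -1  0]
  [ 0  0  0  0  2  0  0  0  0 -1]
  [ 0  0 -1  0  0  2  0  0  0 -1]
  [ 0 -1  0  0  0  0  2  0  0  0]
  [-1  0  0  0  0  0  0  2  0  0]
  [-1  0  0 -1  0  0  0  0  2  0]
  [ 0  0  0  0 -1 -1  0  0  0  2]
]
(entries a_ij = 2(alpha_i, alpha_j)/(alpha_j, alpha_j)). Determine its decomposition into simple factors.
A2 ⊕ E8

The diagram associated to this matrix has two connected components: the simple roots {alpha_2, alpha_7} form a chain of 2 nodes with single edges (A_2), and {alpha_1, alpha_3, alpha_4, alpha_5, alpha_6, alpha_8, alpha_9, alpha_10} form a chain of 7 nodes with one extra node attached to the third node from one end (E_8). A semisimple Lie algebra decomposes uniquely as the direct sum of simple ideals, one per connected component of its Dynkin diagram, so g ≅ A_2 ⊕ E_8 (dimension 8 + 248 = 256).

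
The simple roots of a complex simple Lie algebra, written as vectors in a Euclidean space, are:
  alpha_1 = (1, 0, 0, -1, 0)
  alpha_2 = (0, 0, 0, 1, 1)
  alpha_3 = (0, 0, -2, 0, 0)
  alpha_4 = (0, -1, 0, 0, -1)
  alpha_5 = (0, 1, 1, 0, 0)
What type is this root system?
Compute the Cartan integers a_ij = 2(alpha_i, alpha_j)/(alpha_j, alpha_j); the resulting 5x5 Cartan matrix is
[[2, -1, 0, 0, 0], [-1, 2, 0, -1, 0], [0, 0, 2, 0, -2], [0, -1, 0, 2, -1], [0, 0, -1, -1, 2]].
The roots have two lengths (squared-length ratio 2:1); the short ones are alpha_{1,2,4,5}. The associated Dynkin diagram is a chain of 5 nodes with a double edge at one end; the terminal node there is the unique long simple root (C_5), so the type is C_5 (the algebra sp(10)).

C_5 (sp(10))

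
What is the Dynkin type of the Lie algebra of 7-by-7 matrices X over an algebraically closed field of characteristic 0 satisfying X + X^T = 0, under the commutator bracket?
B_3 (so(7))

This is so(7) with 7 odd, which has dimension 7(7-1)/2 = 21 and rank (7-1)/2 = 3. In the classification of classical Lie algebras, the orthogonal algebra so(2n+1) in an odd number of variables has type B_n; here n = 3, so the Dynkin diagram is a chain of 3 nodes with a double edge at one end; the terminal node there is the unique short simple root (B_3). Hence the type is B_3.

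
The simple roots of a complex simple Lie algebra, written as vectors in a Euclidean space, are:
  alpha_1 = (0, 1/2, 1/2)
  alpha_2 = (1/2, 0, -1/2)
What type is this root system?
Compute the Cartan integers a_ij = 2(alpha_i, alpha_j)/(alpha_j, alpha_j); the resulting 2x2 Cartan matrix is
[[2, -1], [-1, 2]].
All simple roots have the same length, so the diagram is simply laced. The associated Dynkin diagram is a chain of 2 nodes with single edges (A_2), so the type is A_2 (the algebra sl(3)).

A_2 (sl(3))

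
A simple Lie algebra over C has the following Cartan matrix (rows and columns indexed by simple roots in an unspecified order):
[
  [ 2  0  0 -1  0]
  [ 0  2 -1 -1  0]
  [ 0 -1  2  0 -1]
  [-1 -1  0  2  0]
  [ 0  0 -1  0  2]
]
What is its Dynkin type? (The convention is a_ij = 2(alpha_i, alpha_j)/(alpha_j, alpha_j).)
The matrix has rank 5 with 2's on the diagonal. Reading the off-diagonal entries as Dynkin edges (a single edge where a_ij = a_ji = -1; a double or triple edge where a_ij * a_ji = 2 or 3), the diagram is a chain of 5 nodes with single edges (A_5). One simple-root ordering that puts it in standard form is (alpha_5, alpha_3, alpha_2, alpha_4, alpha_1). So the algebra is type A_5, i.e. sl(6).

A_5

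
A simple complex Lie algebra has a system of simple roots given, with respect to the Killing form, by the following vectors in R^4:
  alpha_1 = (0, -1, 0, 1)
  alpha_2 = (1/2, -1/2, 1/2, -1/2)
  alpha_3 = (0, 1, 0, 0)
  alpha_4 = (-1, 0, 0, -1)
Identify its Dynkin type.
Compute the Cartan integers a_ij = 2(alpha_i, alpha_j)/(alpha_j, alpha_j); the resulting 4x4 Cartan matrix is
[[2, 0, -2, -1], [0, 2, -1, 0], [-1, -1, 2, 0], [-1, 0, 0, 2]].
The roots have two lengths (squared-length ratio 2:1); the short ones are alpha_{2,3}. The associated Dynkin diagram is a chain of 4 nodes with a double edge between the middle two (F_4), so the type is F_4.

F_4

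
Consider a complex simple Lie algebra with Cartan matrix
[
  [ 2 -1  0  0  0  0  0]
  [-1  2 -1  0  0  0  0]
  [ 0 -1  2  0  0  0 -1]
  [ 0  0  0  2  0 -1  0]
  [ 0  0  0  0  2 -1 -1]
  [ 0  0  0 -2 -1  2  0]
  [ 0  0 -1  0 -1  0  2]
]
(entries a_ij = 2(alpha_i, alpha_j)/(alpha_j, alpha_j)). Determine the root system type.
B_7

The matrix has rank 7 with 2's on the diagonal. Reading the off-diagonal entries as Dynkin edges (a single edge where a_ij = a_ji = -1; a double or triple edge where a_ij * a_ji = 2 or 3), the diagram is a chain of 7 nodes with a double edge at one end; the terminal node there is the unique short simple root (B_7). One simple-root ordering that puts it in standard form is (alpha_1, alpha_2, alpha_3, alpha_7, alpha_5, alpha_6, alpha_4). So the algebra is type B_7, i.e. so(15).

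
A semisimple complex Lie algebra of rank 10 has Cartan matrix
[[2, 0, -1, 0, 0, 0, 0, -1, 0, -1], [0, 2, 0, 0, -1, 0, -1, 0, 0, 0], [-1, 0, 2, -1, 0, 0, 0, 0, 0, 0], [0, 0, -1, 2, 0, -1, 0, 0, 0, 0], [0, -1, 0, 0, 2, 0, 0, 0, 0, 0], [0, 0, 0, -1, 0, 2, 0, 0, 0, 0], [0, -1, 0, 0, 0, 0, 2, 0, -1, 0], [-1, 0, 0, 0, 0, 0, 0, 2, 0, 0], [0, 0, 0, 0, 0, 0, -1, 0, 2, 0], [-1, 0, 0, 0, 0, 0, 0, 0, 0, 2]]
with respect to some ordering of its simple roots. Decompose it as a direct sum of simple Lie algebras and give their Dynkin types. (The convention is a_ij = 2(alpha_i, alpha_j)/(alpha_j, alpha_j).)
A4 ⊕ D6

The diagram associated to this matrix has two connected components: the simple roots {alpha_2, alpha_5, alpha_7, alpha_9} form a chain of 4 nodes with single edges (A_4), and {alpha_1, alpha_3, alpha_4, alpha_6, alpha_8, alpha_10} form a chain of 4 nodes with a fork of two nodes at one end (D_6). A semisimple Lie algebra decomposes uniquely as the direct sum of simple ideals, one per connected component of its Dynkin diagram, so g ≅ A_4 ⊕ D_6 (dimension 24 + 66 = 90).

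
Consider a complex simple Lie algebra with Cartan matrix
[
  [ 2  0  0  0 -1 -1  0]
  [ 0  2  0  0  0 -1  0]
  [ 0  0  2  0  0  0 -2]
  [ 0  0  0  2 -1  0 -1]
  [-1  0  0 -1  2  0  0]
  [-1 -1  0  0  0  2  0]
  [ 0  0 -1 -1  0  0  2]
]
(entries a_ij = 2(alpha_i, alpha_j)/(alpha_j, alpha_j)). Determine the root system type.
The matrix has rank 7 with 2's on the diagonal. Reading the off-diagonal entries as Dynkin edges (a single edge where a_ij = a_ji = -1; a double or triple edge where a_ij * a_ji = 2 or 3), the diagram is a chain of 7 nodes with a double edge at one end; the terminal node there is the unique long simple root (C_7). One simple-root ordering that puts it in standard form is (alpha_2, alpha_6, alpha_1, alpha_5, alpha_4, alpha_7, alpha_3). So the algebra is type C_7, i.e. sp(14).

C_7 (sp(14))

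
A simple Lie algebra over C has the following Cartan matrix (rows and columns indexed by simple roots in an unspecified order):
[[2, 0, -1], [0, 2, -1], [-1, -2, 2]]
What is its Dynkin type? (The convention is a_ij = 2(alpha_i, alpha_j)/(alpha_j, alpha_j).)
B3

The matrix has rank 3 with 2's on the diagonal. Reading the off-diagonal entries as Dynkin edges (a single edge where a_ij = a_ji = -1; a double or triple edge where a_ij * a_ji = 2 or 3), the diagram is a chain of 3 nodes with a double edge at one end; the terminal node there is the unique short simple root (B_3). One simple-root ordering that puts it in standard form is (alpha_1, alpha_3, alpha_2). So the algebra is type B_3, i.e. so(7).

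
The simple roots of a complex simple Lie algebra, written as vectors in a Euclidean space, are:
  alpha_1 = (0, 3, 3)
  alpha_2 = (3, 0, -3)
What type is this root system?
type A_2

Compute the Cartan integers a_ij = 2(alpha_i, alpha_j)/(alpha_j, alpha_j); the resulting 2x2 Cartan matrix is
[[2, -1], [-1, 2]].
All simple roots have the same length, so the diagram is simply laced. The associated Dynkin diagram is a chain of 2 nodes with single edges (A_2), so the type is A_2 (the algebra sl(3)).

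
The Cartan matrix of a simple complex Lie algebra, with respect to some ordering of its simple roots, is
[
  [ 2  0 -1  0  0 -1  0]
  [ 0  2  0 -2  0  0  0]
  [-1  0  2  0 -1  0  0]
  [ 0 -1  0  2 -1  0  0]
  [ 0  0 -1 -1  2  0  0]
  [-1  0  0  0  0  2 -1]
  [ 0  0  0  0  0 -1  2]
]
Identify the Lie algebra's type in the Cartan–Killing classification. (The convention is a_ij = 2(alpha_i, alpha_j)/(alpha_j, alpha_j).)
The matrix has rank 7 with 2's on the diagonal. Reading the off-diagonal entries as Dynkin edges (a single edge where a_ij = a_ji = -1; a double or triple edge where a_ij * a_ji = 2 or 3), the diagram is a chain of 7 nodes with a double edge at one end; the terminal node there is the unique long simple root (C_7). One simple-root ordering that puts it in standard form is (alpha_7, alpha_6, alpha_1, alpha_3, alpha_5, alpha_4, alpha_2). So the algebra is type C_7, i.e. sp(14).

type C_7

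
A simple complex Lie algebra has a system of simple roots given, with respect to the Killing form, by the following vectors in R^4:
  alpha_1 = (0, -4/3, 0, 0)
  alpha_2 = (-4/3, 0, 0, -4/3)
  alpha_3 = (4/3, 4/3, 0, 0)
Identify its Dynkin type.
Compute the Cartan integers a_ij = 2(alpha_i, alpha_j)/(alpha_j, alpha_j); the resulting 3x3 Cartan matrix is
[[2, 0, -1], [0, 2, -1], [-2, -1, 2]].
The roots have two lengths (squared-length ratio 2:1); the short ones are alpha_{1}. The associated Dynkin diagram is a chain of 3 nodes with a double edge at one end; the terminal node there is the unique short simple root (B_3), so the type is B_3 (the algebra so(7)).

B_3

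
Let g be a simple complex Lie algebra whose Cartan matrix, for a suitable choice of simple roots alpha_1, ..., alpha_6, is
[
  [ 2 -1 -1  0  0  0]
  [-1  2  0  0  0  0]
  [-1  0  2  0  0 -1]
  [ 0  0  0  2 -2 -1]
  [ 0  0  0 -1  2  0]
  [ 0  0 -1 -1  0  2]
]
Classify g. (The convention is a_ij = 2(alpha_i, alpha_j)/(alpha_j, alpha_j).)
The matrix has rank 6 with 2's on the diagonal. Reading the off-diagonal entries as Dynkin edges (a single edge where a_ij = a_ji = -1; a double or triple edge where a_ij * a_ji = 2 or 3), the diagram is a chain of 6 nodes with a double edge at one end; the terminal node there is the unique short simple root (B_6). One simple-root ordering that puts it in standard form is (alpha_2, alpha_1, alpha_3, alpha_6, alpha_4, alpha_5). So the algebra is type B_6, i.e. so(13).

B6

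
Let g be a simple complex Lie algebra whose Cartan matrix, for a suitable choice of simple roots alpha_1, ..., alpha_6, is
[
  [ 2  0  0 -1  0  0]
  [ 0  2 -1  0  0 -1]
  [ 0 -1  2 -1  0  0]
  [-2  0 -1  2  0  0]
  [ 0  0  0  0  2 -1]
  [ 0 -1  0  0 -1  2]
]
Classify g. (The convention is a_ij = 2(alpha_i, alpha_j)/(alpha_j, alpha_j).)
The matrix has rank 6 with 2's on the diagonal. Reading the off-diagonal entries as Dynkin edges (a single edge where a_ij = a_ji = -1; a double or triple edge where a_ij * a_ji = 2 or 3), the diagram is a chain of 6 nodes with a double edge at one end; the terminal node there is the unique short simple root (B_6). One simple-root ordering that puts it in standard form is (alpha_5, alpha_6, alpha_2, alpha_3, alpha_4, alpha_1). So the algebra is type B_6, i.e. so(13).

B6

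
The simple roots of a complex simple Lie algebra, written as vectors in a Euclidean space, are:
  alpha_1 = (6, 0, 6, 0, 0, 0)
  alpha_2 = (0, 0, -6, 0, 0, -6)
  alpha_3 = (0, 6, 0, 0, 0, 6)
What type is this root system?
A3

Compute the Cartan integers a_ij = 2(alpha_i, alpha_j)/(alpha_j, alpha_j); the resulting 3x3 Cartan matrix is
[[2, -1, 0], [-1, 2, -1], [0, -1, 2]].
All simple roots have the same length, so the diagram is simply laced. The associated Dynkin diagram is a chain of 3 nodes with single edges (A_3), so the type is A_3 (the algebra sl(4)).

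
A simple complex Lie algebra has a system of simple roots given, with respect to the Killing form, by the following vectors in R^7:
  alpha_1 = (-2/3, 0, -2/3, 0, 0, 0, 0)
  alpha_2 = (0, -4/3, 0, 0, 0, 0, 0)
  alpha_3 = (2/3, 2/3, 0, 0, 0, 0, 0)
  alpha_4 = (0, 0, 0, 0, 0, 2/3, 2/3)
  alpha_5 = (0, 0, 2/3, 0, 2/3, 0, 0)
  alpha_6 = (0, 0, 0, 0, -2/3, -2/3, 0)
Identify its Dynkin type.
Compute the Cartan integers a_ij = 2(alpha_i, alpha_j)/(alpha_j, alpha_j); the resulting 6x6 Cartan matrix is
[[2, 0, -1, 0, -1, 0], [0, 2, -2, 0, 0, 0], [-1, -1, 2, 0, 0, 0], [0, 0, 0, 2, 0, -1], [-1, 0, 0, 0, 2, -1], [0, 0, 0, -1, -1, 2]].
The roots have two lengths (squared-length ratio 2:1); the short ones are alpha_{1,3,4,5,6}. The associated Dynkin diagram is a chain of 6 nodes with a double edge at one end; the terminal node there is the unique long simple root (C_6), so the type is C_6 (the algebra sp(12)).

C6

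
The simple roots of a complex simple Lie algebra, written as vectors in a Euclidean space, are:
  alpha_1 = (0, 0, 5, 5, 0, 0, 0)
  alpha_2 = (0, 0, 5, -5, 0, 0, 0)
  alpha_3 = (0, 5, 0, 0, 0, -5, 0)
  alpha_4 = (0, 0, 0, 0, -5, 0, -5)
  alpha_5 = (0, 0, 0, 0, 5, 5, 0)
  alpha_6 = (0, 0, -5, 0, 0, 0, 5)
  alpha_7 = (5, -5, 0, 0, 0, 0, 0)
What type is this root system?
D7

Compute the Cartan integers a_ij = 2(alpha_i, alpha_j)/(alpha_j, alpha_j); the resulting 7x7 Cartan matrix is
[[2, 0, 0, 0, 0, -1, 0], [0, 2, 0, 0, 0, -1, 0], [0, 0, 2, 0, -1, 0, -1], [0, 0, 0, 2, -1, -1, 0], [0, 0, -1, -1, 2, 0, 0], [-1, -1, 0, -1, 0, 2, 0], [0, 0, -1, 0, 0, 0, 2]].
All simple roots have the same length, so the diagram is simply laced. The associated Dynkin diagram is a chain of 5 nodes with a fork of two nodes at one end (D_7), so the type is D_7 (the algebra so(14)).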